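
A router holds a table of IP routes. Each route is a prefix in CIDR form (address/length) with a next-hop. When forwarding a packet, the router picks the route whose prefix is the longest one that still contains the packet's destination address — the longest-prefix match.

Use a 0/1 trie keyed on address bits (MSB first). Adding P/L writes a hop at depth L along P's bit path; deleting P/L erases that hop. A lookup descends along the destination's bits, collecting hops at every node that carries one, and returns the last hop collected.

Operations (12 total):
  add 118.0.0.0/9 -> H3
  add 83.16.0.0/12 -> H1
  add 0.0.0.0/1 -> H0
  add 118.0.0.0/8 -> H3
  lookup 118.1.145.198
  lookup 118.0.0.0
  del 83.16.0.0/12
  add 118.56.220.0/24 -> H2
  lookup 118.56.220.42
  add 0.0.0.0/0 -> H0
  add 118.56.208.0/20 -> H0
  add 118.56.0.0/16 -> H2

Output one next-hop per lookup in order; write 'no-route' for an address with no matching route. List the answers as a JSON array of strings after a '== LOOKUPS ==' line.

Process each operation:
  add 118.0.0.0/9 -> H3 at depth 9
  add 83.16.0.0/12 -> H1 at depth 12
  add 0.0.0.0/1 -> H0 at depth 1
  add 118.0.0.0/8 -> H3 at depth 8
  Q 118.1.145.198: descend 011101100 ; hops seen [H0,H3,H3] ; pick H3
  Q 118.0.0.0: descend 011101100 ; hops seen [H0,H3,H3] ; pick H3
  del 83.16.0.0/12 (clear depth 12)
  add 118.56.220.0/24 -> H2 at depth 24
  Q 118.56.220.42: descend 011101100011100011011100 ; hops seen [H0,H3,H3,H2] ; pick H2
  add 0.0.0.0/0 -> H0 at depth 0
  add 118.56.208.0/20 -> H0 at depth 20
  add 118.56.0.0/16 -> H2 at depth 16

== LOOKUPS ==
["H3","H3","H2"]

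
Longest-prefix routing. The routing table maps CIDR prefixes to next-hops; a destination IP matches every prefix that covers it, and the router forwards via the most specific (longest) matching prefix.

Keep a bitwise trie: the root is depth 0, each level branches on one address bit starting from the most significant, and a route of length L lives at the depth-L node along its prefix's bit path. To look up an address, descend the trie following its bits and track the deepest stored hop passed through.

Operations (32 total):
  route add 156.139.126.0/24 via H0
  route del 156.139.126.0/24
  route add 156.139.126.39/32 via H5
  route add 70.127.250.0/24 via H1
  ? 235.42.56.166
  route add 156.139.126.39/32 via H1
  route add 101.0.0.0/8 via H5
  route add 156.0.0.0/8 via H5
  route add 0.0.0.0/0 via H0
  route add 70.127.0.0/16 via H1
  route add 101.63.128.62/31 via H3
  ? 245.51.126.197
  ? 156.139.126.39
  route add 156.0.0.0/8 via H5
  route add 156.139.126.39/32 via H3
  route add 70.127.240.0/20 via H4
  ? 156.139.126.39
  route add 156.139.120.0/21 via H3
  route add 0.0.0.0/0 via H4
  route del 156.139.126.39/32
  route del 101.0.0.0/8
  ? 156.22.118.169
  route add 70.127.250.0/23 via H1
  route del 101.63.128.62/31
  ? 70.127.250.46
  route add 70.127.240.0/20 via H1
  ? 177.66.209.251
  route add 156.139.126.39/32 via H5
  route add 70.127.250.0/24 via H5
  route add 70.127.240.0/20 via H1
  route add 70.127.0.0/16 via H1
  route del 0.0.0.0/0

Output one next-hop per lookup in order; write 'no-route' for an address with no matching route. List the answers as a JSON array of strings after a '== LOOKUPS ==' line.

Process each operation:
  add 156.139.126.0/24 -> H0 at depth 24
  - 156.139.126.0/24 clear@24
  add 156.139.126.39/32 -> H5 at depth 32
  add 70.127.250.0/24 -> H1 at depth 24
  lookup 235.42.56.166: bits 1 walk d0:-→d1:- -> no-route
  add 156.139.126.39/32 -> H1 at depth 32
  add 101.0.0.0/8 -> H5 at depth 8
  add 156.0.0.0/8 -> H5 at depth 8
  add 0.0.0.0/0 -> H0 at depth 0
  add 70.127.0.0/16 -> H1 at depth 16
  add 101.63.128.62/31 -> H3 at depth 31
  lookup 245.51.126.197: bits 1 walk d0:H0→d1:- -> H0
  lookup 156.139.126.39: bits 10011100100010110111111000100111 walk d0:H0→d1:-→d2:-→d3:-→d4:-→d5:-→d6:-→d7:-→d8:H5→d9:-→d10:-→d11:-→d12:-→d13:-→d14:-→d15:-→d16:-→d17:-→d18:-→d19:-→d20:-→d21:-→d22:-→d23:-→d24:-→d25:-→d26:-→d27:-→d28:-→d29:-→d30:-→d31:-→d32:H1 -> H1
  add 156.0.0.0/8 -> H5 at depth 8
  add 156.139.126.39/32 -> H3 at depth 32
  add 70.127.240.0/20 -> H4 at depth 20
  lookup 156.139.126.39: bits 10011100100010110111111000100111 walk d0:H0→d1:-→d2:-→d3:-→d4:-→d5:-→d6:-→d7:-→d8:H5→d9:-→d10:-→d11:-→d12:-→d13:-→d14:-→d15:-→d16:-→d17:-→d18:-→d19:-→d20:-→d21:-→d22:-→d23:-→d24:-→d25:-→d26:-→d27:-→d28:-→d29:-→d30:-→d31:-→d32:H3 -> H3
  add 156.139.120.0/21 -> H3 at depth 21
  add 0.0.0.0/0 -> H4 at depth 0
  - 156.139.126.39/32 clear@32
  - 101.0.0.0/8 clear@8
  lookup 156.22.118.169: bits 10011100 walk d0:H4→d1:-→d2:-→d3:-→d4:-→d5:-→d6:-→d7:-→d8:H5 -> H5
  add 70.127.250.0/23 -> H1 at depth 23
  - 101.63.128.62/31 clear@31
  lookup 70.127.250.46: bits 010001100111111111111010 walk d0:H4→d1:-→d2:-→d3:-→d4:-→d5:-→d6:-→d7:-→d8:-→d9:-→d10:-→d11:-→d12:-→d13:-→d14:-→d15:-→d16:H1→d17:-→d18:-→d19:-→d20:H4→d21:-→d22:-→d23:H1→d24:H1 -> H1
  add 70.127.240.0/20 -> H1 at depth 20
  lookup 177.66.209.251: bits 10 walk d0:H4→d1:-→d2:- -> H4
  add 156.139.126.39/32 -> H5 at depth 32
  add 70.127.250.0/24 -> H5 at depth 24
  add 70.127.240.0/20 -> H1 at depth 20
  add 70.127.0.0/16 -> H1 at depth 16
  - 0.0.0.0/0 clear@0

== LOOKUPS ==
["no-route","H0","H1","H3","H5","H1","H4"]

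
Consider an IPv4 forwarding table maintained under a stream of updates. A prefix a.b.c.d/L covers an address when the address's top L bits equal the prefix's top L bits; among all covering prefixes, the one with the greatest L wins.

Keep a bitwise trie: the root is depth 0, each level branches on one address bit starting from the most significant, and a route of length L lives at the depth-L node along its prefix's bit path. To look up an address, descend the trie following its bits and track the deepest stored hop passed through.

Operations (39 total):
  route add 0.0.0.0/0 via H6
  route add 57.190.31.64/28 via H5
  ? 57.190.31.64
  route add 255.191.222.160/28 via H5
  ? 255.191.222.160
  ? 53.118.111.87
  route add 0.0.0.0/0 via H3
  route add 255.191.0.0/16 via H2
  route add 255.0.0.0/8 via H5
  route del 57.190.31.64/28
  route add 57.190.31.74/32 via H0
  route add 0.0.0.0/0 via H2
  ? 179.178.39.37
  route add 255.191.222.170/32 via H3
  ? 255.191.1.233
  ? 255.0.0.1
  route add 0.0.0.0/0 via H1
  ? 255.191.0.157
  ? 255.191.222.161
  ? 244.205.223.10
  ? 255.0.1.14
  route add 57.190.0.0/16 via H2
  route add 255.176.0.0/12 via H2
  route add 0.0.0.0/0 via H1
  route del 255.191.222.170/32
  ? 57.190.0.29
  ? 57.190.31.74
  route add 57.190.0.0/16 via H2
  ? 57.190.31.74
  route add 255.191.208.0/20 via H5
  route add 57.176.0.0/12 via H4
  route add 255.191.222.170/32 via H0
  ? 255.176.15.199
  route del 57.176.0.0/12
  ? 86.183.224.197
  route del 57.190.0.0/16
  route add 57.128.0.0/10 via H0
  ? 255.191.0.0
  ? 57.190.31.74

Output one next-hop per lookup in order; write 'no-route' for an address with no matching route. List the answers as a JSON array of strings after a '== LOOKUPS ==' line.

Apply in order:
  add 0.0.0.0/0 -> H6 at depth 0
  add 57.190.31.64/28 -> H5 at depth 28
  ? 57.190.31.64  path d0:H6→d1:-→d2:-→d3:-→d4:-→d5:-→d6:-→d7:-→d8:-→d9:-→d10:-→d11:-→d12:-→d13:-→d14:-→d15:-→d16:-→d17:-→d18:-→d19:-→d20:-→d21:-→d22:-→d23:-→d24:-→d25:-→d26:-→d27:-→d28:H5  best=H5
  add 255.191.222.160/28 -> H5 at depth 28
  ? 255.191.222.160  path d0:H6→d1:-→d2:-→d3:-→d4:-→d5:-→d6:-→d7:-→d8:-→d9:-→d10:-→d11:-→d12:-→d13:-→d14:-→d15:-→d16:-→d17:-→d18:-→d19:-→d20:-→d21:-→d22:-→d23:-→d24:-→d25:-→d26:-→d27:-→d28:H5  best=H5
  ? 53.118.111.87  path d0:H6→d1:-→d2:-→d3:-→d4:-  best=H6
  add 0.0.0.0/0 -> H3 at depth 0
  add 255.191.0.0/16 -> H2 at depth 16
  add 255.0.0.0/8 -> H5 at depth 8
  - 57.190.31.64/28 clear@28
  add 57.190.31.74/32 -> H0 at depth 32
  add 0.0.0.0/0 -> H2 at depth 0
  ? 179.178.39.37  path d0:H2→d1:-  best=H2
  add 255.191.222.170/32 -> H3 at depth 32
  ? 255.191.1.233  path d0:H2→d1:-→d2:-→d3:-→d4:-→d5:-→d6:-→d7:-→d8:H5→d9:-→d10:-→d11:-→d12:-→d13:-→d14:-→d15:-→d16:H2  best=H2
  ? 255.0.0.1  path d0:H2→d1:-→d2:-→d3:-→d4:-→d5:-→d6:-→d7:-→d8:H5  best=H5
  add 0.0.0.0/0 -> H1 at depth 0
  ? 255.191.0.157  path d0:H1→d1:-→d2:-→d3:-→d4:-→d5:-→d6:-→d7:-→d8:H5→d9:-→d10:-→d11:-→d12:-→d13:-→d14:-→d15:-→d16:H2  best=H2
  ? 255.191.222.161  path d0:H1→d1:-→d2:-→d3:-→d4:-→d5:-→d6:-→d7:-→d8:H5→d9:-→d10:-→d11:-→d12:-→d13:-→d14:-→d15:-→d16:H2→d17:-→d18:-→d19:-→d20:-→d21:-→d22:-→d23:-→d24:-→d25:-→d26:-→d27:-→d28:H5  best=H5
  ? 244.205.223.10  path d0:H1→d1:-→d2:-→d3:-→d4:-  best=H1
  ? 255.0.1.14  path d0:H1→d1:-→d2:-→d3:-→d4:-→d5:-→d6:-→d7:-→d8:H5  best=H5
  add 57.190.0.0/16 -> H2 at depth 16
  add 255.176.0.0/12 -> H2 at depth 12
  add 0.0.0.0/0 -> H1 at depth 0
  - 255.191.222.170/32 clear@32
  ? 57.190.0.29  path d0:H1→d1:-→d2:-→d3:-→d4:-→d5:-→d6:-→d7:-→d8:-→d9:-→d10:-→d11:-→d12:-→d13:-→d14:-→d15:-→d16:H2→d17:-→d18:-→d19:-  best=H2
  ? 57.190.31.74  path d0:H1→d1:-→d2:-→d3:-→d4:-→d5:-→d6:-→d7:-→d8:-→d9:-→d10:-→d11:-→d12:-→d13:-→d14:-→d15:-→d16:H2→d17:-→d18:-→d19:-→d20:-→d21:-→d22:-→d23:-→d24:-→d25:-→d26:-→d27:-→d28:-→d29:-→d30:-→d31:-→d32:H0  best=H0
  add 57.190.0.0/16 -> H2 at depth 16
  ? 57.190.31.74  path d0:H1→d1:-→d2:-→d3:-→d4:-→d5:-→d6:-→d7:-→d8:-→d9:-→d10:-→d11:-→d12:-→d13:-→d14:-→d15:-→d16:H2→d17:-→d18:-→d19:-→d20:-→d21:-→d22:-→d23:-→d24:-→d25:-→d26:-→d27:-→d28:-→d29:-→d30:-→d31:-→d32:H0  best=H0
  add 255.191.208.0/20 -> H5 at depth 20
  add 57.176.0.0/12 -> H4 at depth 12
  add 255.191.222.170/32 -> H0 at depth 32
  ? 255.176.15.199  path d0:H1→d1:-→d2:-→d3:-→d4:-→d5:-→d6:-→d7:-→d8:H5→d9:-→d10:-→d11:-→d12:H2  best=H2
  - 57.176.0.0/12 clear@12
  ? 86.183.224.197  path d0:H1→d1:-  best=H1
  - 57.190.0.0/16 clear@16
  add 57.128.0.0/10 -> H0 at depth 10
  ? 255.191.0.0  path d0:H1→d1:-→d2:-→d3:-→d4:-→d5:-→d6:-→d7:-→d8:H5→d9:-→d10:-→d11:-→d12:H2→d13:-→d14:-→d15:-→d16:H2  best=H2
  ? 57.190.31.74  path d0:H1→d1:-→d2:-→d3:-→d4:-→d5:-→d6:-→d7:-→d8:-→d9:-→d10:H0→d11:-→d12:-→d13:-→d14:-→d15:-→d16:-→d17:-→d18:-→d19:-→d20:-→d21:-→d22:-→d23:-→d24:-→d25:-→d26:-→d27:-→d28:-→d29:-→d30:-→d31:-→d32:H0  best=H0

== LOOKUPS ==
["H5","H5","H6","H2","H2","H5","H2","H5","H1","H5","H2","H0","H0","H2","H1","H2","H0"]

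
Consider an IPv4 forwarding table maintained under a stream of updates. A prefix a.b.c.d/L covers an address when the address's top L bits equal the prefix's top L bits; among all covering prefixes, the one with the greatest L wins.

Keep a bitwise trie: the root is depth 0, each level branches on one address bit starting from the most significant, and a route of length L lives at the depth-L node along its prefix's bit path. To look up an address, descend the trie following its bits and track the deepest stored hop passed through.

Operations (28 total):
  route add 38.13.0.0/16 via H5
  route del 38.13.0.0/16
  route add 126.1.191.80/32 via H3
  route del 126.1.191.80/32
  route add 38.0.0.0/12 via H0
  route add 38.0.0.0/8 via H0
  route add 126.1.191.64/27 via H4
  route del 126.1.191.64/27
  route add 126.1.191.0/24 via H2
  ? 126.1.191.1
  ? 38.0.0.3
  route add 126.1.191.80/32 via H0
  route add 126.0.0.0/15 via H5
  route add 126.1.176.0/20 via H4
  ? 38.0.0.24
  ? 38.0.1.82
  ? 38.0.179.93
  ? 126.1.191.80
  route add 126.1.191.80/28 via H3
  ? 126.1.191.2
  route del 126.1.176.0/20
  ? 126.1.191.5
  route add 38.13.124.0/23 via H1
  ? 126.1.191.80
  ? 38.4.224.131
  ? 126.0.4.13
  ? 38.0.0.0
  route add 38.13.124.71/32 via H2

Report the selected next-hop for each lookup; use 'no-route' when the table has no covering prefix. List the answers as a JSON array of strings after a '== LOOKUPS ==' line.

Apply in order:
  add 38.13.0.0/16 -> H5 at depth 16
  - 38.13.0.0/16 clear@16
  add 126.1.191.80/32 -> H3 at depth 32
  - 126.1.191.80/32 clear@32
  add 38.0.0.0/12 -> H0 at depth 12
  add 38.0.0.0/8 -> H0 at depth 8
  add 126.1.191.64/27 -> H4 at depth 27
  - 126.1.191.64/27 clear@27
  add 126.1.191.0/24 -> H2 at depth 24
  ? 126.1.191.1  path d0:-→d1:-→d2:-→d3:-→d4:-→d5:-→d6:-→d7:-→d8:-→d9:-→d10:-→d11:-→d12:-→d13:-→d14:-→d15:-→d16:-→d17:-→d18:-→d19:-→d20:-→d21:-→d22:-→d23:-→d24:H2→d25:-  best=H2
  ? 38.0.0.3  path d0:-→d1:-→d2:-→d3:-→d4:-→d5:-→d6:-→d7:-→d8:H0→d9:-→d10:-→d11:-→d12:H0  best=H0
  add 126.1.191.80/32 -> H0 at depth 32
  add 126.0.0.0/15 -> H5 at depth 15
  add 126.1.176.0/20 -> H4 at depth 20
  ? 38.0.0.24  path d0:-→d1:-→d2:-→d3:-→d4:-→d5:-→d6:-→d7:-→d8:H0→d9:-→d10:-→d11:-→d12:H0  best=H0
  ? 38.0.1.82  path d0:-→d1:-→d2:-→d3:-→d4:-→d5:-→d6:-→d7:-→d8:H0→d9:-→d10:-→d11:-→d12:H0  best=H0
  ? 38.0.179.93  path d0:-→d1:-→d2:-→d3:-→d4:-→d5:-→d6:-→d7:-→d8:H0→d9:-→d10:-→d11:-→d12:H0  best=H0
  ? 126.1.191.80  path d0:-→d1:-→d2:-→d3:-→d4:-→d5:-→d6:-→d7:-→d8:-→d9:-→d10:-→d11:-→d12:-→d13:-→d14:-→d15:H5→d16:-→d17:-→d18:-→d19:-→d20:H4→d21:-→d22:-→d23:-→d24:H2→d25:-→d26:-→d27:-→d28:-→d29:-→d30:-→d31:-→d32:H0  best=H0
  add 126.1.191.80/28 -> H3 at depth 28
  ? 126.1.191.2  path d0:-→d1:-→d2:-→d3:-→d4:-→d5:-→d6:-→d7:-→d8:-→d9:-→d10:-→d11:-→d12:-→d13:-→d14:-→d15:H5→d16:-→d17:-→d18:-→d19:-→d20:H4→d21:-→d22:-→d23:-→d24:H2→d25:-  best=H2
  - 126.1.176.0/20 clear@20
  ? 126.1.191.5  path d0:-→d1:-→d2:-→d3:-→d4:-→d5:-→d6:-→d7:-→d8:-→d9:-→d10:-→d11:-→d12:-→d13:-→d14:-→d15:H5→d16:-→d17:-→d18:-→d19:-→d20:-→d21:-→d22:-→d23:-→d24:H2→d25:-  best=H2
  add 38.13.124.0/23 -> H1 at depth 23
  ? 126.1.191.80  path d0:-→d1:-→d2:-→d3:-→d4:-→d5:-→d6:-→d7:-→d8:-→d9:-→d10:-→d11:-→d12:-→d13:-→d14:-→d15:H5→d16:-→d17:-→d18:-→d19:-→d20:-→d21:-→d22:-→d23:-→d24:H2→d25:-→d26:-→d27:-→d28:H3→d29:-→d30:-→d31:-→d32:H0  best=H0
  ? 38.4.224.131  path d0:-→d1:-→d2:-→d3:-→d4:-→d5:-→d6:-→d7:-→d8:H0→d9:-→d10:-→d11:-→d12:H0  best=H0
  ? 126.0.4.13  path d0:-→d1:-→d2:-→d3:-→d4:-→d5:-→d6:-→d7:-→d8:-→d9:-→d10:-→d11:-→d12:-→d13:-→d14:-→d15:H5  best=H5
  ? 38.0.0.0  path d0:-→d1:-→d2:-→d3:-→d4:-→d5:-→d6:-→d7:-→d8:H0→d9:-→d10:-→d11:-→d12:H0  best=H0
  add 38.13.124.71/32 -> H2 at depth 32

== LOOKUPS ==
["H2","H0","H0","H0","H0","H0","H2","H2","H0","H0","H5","H0"]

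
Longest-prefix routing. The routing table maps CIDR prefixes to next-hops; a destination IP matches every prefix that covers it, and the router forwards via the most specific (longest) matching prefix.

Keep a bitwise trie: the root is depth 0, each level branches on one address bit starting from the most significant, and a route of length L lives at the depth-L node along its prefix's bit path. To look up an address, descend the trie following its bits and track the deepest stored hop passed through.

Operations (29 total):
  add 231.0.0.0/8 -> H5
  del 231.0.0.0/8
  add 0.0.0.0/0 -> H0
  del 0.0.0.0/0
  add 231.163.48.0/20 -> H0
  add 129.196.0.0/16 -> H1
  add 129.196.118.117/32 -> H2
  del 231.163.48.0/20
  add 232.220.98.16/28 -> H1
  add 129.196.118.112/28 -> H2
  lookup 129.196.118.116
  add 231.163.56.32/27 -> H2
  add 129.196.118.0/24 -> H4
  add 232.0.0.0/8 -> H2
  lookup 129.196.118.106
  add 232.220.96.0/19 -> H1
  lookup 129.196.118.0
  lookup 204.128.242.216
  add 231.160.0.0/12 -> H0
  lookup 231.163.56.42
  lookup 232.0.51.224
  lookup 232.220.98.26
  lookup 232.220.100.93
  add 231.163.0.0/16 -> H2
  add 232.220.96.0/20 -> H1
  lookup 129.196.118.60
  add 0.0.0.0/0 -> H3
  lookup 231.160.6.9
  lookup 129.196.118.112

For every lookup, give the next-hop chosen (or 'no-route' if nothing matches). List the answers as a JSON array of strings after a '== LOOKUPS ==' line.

Apply in order:
  + 231.0.0.0/8 (H5) depth=8
  - 231.0.0.0/8 clear@8
  + 0.0.0.0/0 (H0) depth=0
  - 0.0.0.0/0 clear@0
  + 231.163.48.0/20 (H0) depth=20
  + 129.196.0.0/16 (H1) depth=16
  + 129.196.118.117/32 (H2) depth=32
  - 231.163.48.0/20 clear@20
  + 232.220.98.16/28 (H1) depth=28
  + 129.196.118.112/28 (H2) depth=28
  lookup 129.196.118.116: bits 1000000111000100011101100111010 walk d0:-→d1:-→d2:-→d3:-→d4:-→d5:-→d6:-→d7:-→d8:-→d9:-→d10:-→d11:-→d12:-→d13:-→d14:-→d15:-→d16:H1→d17:-→d18:-→d19:-→d20:-→d21:-→d22:-→d23:-→d24:-→d25:-→d26:-→d27:-→d28:H2→d29:-→d30:-→d31:- -> H2
  + 231.163.56.32/27 (H2) depth=27
  + 129.196.118.0/24 (H4) depth=24
  + 232.0.0.0/8 (H2) depth=8
  lookup 129.196.118.106: bits 100000011100010001110110011 walk d0:-→d1:-→d2:-→d3:-→d4:-→d5:-→d6:-→d7:-→d8:-→d9:-→d10:-→d11:-→d12:-→d13:-→d14:-→d15:-→d16:H1→d17:-→d18:-→d19:-→d20:-→d21:-→d22:-→d23:-→d24:H4→d25:-→d26:-→d27:- -> H4
  + 232.220.96.0/19 (H1) depth=19
  lookup 129.196.118.0: bits 1000000111000100011101100 walk d0:-→d1:-→d2:-→d3:-→d4:-→d5:-→d6:-→d7:-→d8:-→d9:-→d10:-→d11:-→d12:-→d13:-→d14:-→d15:-→d16:H1→d17:-→d18:-→d19:-→d20:-→d21:-→d22:-→d23:-→d24:H4→d25:- -> H4
  lookup 204.128.242.216: bits 11 walk d0:-→d1:-→d2:- -> no-route
  + 231.160.0.0/12 (H0) depth=12
  lookup 231.163.56.42: bits 111001111010001100111000001 walk d0:-→d1:-→d2:-→d3:-→d4:-→d5:-→d6:-→d7:-→d8:-→d9:-→d10:-→d11:-→d12:H0→d13:-→d14:-→d15:-→d16:-→d17:-→d18:-→d19:-→d20:-→d21:-→d22:-→d23:-→d24:-→d25:-→d26:-→d27:H2 -> H2
  lookup 232.0.51.224: bits 11101000 walk d0:-→d1:-→d2:-→d3:-→d4:-→d5:-→d6:-→d7:-→d8:H2 -> H2
  lookup 232.220.98.26: bits 1110100011011100011000100001 walk d0:-→d1:-→d2:-→d3:-→d4:-→d5:-→d6:-→d7:-→d8:H2→d9:-→d10:-→d11:-→d12:-→d13:-→d14:-→d15:-→d16:-→d17:-→d18:-→d19:H1→d20:-→d21:-→d22:-→d23:-→d24:-→d25:-→d26:-→d27:-→d28:H1 -> H1
  lookup 232.220.100.93: bits 111010001101110001100 walk d0:-→d1:-→d2:-→d3:-→d4:-→d5:-→d6:-→d7:-→d8:H2→d9:-→d10:-→d11:-→d12:-→d13:-→d14:-→d15:-→d16:-→d17:-→d18:-→d19:H1→d20:-→d21:- -> H1
  + 231.163.0.0/16 (H2) depth=16
  + 232.220.96.0/20 (H1) depth=20
  lookup 129.196.118.60: bits 1000000111000100011101100 walk d0:-→d1:-→d2:-→d3:-→d4:-→d5:-→d6:-→d7:-→d8:-→d9:-→d10:-→d11:-→d12:-→d13:-→d14:-→d15:-→d16:H1→d17:-→d18:-→d19:-→d20:-→d21:-→d22:-→d23:-→d24:H4→d25:- -> H4
  + 0.0.0.0/0 (H3) depth=0
  lookup 231.160.6.9: bits 11100111101000 walk d0:H3→d1:-→d2:-→d3:-→d4:-→d5:-→d6:-→d7:-→d8:-→d9:-→d10:-→d11:-→d12:H0→d13:-→d14:- -> H0
  lookup 129.196.118.112: bits 10000001110001000111011001110 walk d0:H3→d1:-→d2:-→d3:-→d4:-→d5:-→d6:-→d7:-→d8:-→d9:-→d10:-→d11:-→d12:-→d13:-→d14:-→d15:-→d16:H1→d17:-→d18:-→d19:-→d20:-→d21:-→d22:-→d23:-→d24:H4→d25:-→d26:-→d27:-→d28:H2→d29:- -> H2

== LOOKUPS ==
["H2","H4","H4","no-route","H2","H2","H1","H1","H4","H0","H2"]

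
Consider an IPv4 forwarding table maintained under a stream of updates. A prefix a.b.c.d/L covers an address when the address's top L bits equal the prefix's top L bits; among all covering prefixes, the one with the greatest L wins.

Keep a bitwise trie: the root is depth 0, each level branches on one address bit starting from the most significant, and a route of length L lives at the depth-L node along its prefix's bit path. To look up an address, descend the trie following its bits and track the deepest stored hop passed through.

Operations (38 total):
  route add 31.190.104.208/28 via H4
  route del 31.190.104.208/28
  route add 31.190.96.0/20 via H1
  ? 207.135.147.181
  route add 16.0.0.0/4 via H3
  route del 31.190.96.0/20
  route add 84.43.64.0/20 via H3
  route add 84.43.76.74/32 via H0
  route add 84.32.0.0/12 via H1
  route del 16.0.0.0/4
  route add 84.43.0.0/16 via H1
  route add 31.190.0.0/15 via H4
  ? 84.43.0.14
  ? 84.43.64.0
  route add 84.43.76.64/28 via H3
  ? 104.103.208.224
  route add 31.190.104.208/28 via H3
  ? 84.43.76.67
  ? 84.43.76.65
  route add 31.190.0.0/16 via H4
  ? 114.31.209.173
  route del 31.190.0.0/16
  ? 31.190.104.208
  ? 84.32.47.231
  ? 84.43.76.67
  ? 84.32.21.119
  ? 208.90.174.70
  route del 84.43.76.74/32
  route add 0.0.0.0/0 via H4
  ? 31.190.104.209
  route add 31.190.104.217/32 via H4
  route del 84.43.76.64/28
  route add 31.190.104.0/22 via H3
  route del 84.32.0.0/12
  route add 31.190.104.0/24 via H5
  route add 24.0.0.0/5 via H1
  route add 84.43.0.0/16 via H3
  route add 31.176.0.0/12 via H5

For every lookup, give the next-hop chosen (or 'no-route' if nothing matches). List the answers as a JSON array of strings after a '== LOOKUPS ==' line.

Apply in order:
  + 31.190.104.208/28 (H4) depth=28
  del 31.190.104.208/28 (clear depth 28)
  + 31.190.96.0/20 (H1) depth=20
  lookup 207.135.147.181: bits ε walk d0:- -> no-route
  + 16.0.0.0/4 (H3) depth=4
  del 31.190.96.0/20 (clear depth 20)
  + 84.43.64.0/20 (H3) depth=20
  + 84.43.76.74/32 (H0) depth=32
  + 84.32.0.0/12 (H1) depth=12
  del 16.0.0.0/4 (clear depth 4)
  + 84.43.0.0/16 (H1) depth=16
  + 31.190.0.0/15 (H4) depth=15
  lookup 84.43.0.14: bits 01010100001010110 walk d0:-→d1:-→d2:-→d3:-→d4:-→d5:-→d6:-→d7:-→d8:-→d9:-→d10:-→d11:-→d12:H1→d13:-→d14:-→d15:-→d16:H1→d17:- -> H1
  lookup 84.43.64.0: bits 01010100001010110100 walk d0:-→d1:-→d2:-→d3:-→d4:-→d5:-→d6:-→d7:-→d8:-→d9:-→d10:-→d11:-→d12:H1→d13:-→d14:-→d15:-→d16:H1→d17:-→d18:-→d19:-→d20:H3 -> H3
  + 84.43.76.64/28 (H3) depth=28
  lookup 104.103.208.224: bits 01 walk d0:-→d1:-→d2:- -> no-route
  + 31.190.104.208/28 (H3) depth=28
  lookup 84.43.76.67: bits 0101010000101011010011000100 walk d0:-→d1:-→d2:-→d3:-→d4:-→d5:-→d6:-→d7:-→d8:-→d9:-→d10:-→d11:-→d12:H1→d13:-→d14:-→d15:-→d16:H1→d17:-→d18:-→d19:-→d20:H3→d21:-→d22:-→d23:-→d24:-→d25:-→d26:-→d27:-→d28:H3 -> H3
  lookup 84.43.76.65: bits 0101010000101011010011000100 walk d0:-→d1:-→d2:-→d3:-→d4:-→d5:-→d6:-→d7:-→d8:-→d9:-→d10:-→d11:-→d12:H1→d13:-→d14:-→d15:-→d16:H1→d17:-→d18:-→d19:-→d20:H3→d21:-→d22:-→d23:-→d24:-→d25:-→d26:-→d27:-→d28:H3 -> H3
  + 31.190.0.0/16 (H4) depth=16
  lookup 114.31.209.173: bits 01 walk d0:-→d1:-→d2:- -> no-route
  del 31.190.0.0/16 (clear depth 16)
  lookup 31.190.104.208: bits 0001111110111110011010001101 walk d0:-→d1:-→d2:-→d3:-→d4:-→d5:-→d6:-→d7:-→d8:-→d9:-→d10:-→d11:-→d12:-→d13:-→d14:-→d15:H4→d16:-→d17:-→d18:-→d19:-→d20:-→d21:-→d22:-→d23:-→d24:-→d25:-→d26:-→d27:-→d28:H3 -> H3
  lookup 84.32.47.231: bits 010101000010 walk d0:-→d1:-→d2:-→d3:-→d4:-→d5:-→d6:-→d7:-→d8:-→d9:-→d10:-→d11:-→d12:H1 -> H1
  lookup 84.43.76.67: bits 0101010000101011010011000100 walk d0:-→d1:-→d2:-→d3:-→d4:-→d5:-→d6:-→d7:-→d8:-→d9:-→d10:-→d11:-→d12:H1→d13:-→d14:-→d15:-→d16:H1→d17:-→d18:-→d19:-→d20:H3→d21:-→d22:-→d23:-→d24:-→d25:-→d26:-→d27:-→d28:H3 -> H3
  lookup 84.32.21.119: bits 010101000010 walk d0:-→d1:-→d2:-→d3:-→d4:-→d5:-→d6:-→d7:-→d8:-→d9:-→d10:-→d11:-→d12:H1 -> H1
  lookup 208.90.174.70: bits ε walk d0:- -> no-route
  del 84.43.76.74/32 (clear depth 32)
  + 0.0.0.0/0 (H4) depth=0
  lookup 31.190.104.209: bits 0001111110111110011010001101 walk d0:H4→d1:-→d2:-→d3:-→d4:-→d5:-→d6:-→d7:-→d8:-→d9:-→d10:-→d11:-→d12:-→d13:-→d14:-→d15:H4→d16:-→d17:-→d18:-→d19:-→d20:-→d21:-→d22:-→d23:-→d24:-→d25:-→d26:-→d27:-→d28:H3 -> H3
  + 31.190.104.217/32 (H4) depth=32
  del 84.43.76.64/28 (clear depth 28)
  + 31.190.104.0/22 (H3) depth=22
  del 84.32.0.0/12 (clear depth 12)
  + 31.190.104.0/24 (H5) depth=24
  + 24.0.0.0/5 (H1) depth=5
  + 84.43.0.0/16 (H3) depth=16
  + 31.176.0.0/12 (H5) depth=12

== LOOKUPS ==
["no-route","H1","H3","no-route","H3","H3","no-route","H3","H1","H3","H1","no-route","H3"]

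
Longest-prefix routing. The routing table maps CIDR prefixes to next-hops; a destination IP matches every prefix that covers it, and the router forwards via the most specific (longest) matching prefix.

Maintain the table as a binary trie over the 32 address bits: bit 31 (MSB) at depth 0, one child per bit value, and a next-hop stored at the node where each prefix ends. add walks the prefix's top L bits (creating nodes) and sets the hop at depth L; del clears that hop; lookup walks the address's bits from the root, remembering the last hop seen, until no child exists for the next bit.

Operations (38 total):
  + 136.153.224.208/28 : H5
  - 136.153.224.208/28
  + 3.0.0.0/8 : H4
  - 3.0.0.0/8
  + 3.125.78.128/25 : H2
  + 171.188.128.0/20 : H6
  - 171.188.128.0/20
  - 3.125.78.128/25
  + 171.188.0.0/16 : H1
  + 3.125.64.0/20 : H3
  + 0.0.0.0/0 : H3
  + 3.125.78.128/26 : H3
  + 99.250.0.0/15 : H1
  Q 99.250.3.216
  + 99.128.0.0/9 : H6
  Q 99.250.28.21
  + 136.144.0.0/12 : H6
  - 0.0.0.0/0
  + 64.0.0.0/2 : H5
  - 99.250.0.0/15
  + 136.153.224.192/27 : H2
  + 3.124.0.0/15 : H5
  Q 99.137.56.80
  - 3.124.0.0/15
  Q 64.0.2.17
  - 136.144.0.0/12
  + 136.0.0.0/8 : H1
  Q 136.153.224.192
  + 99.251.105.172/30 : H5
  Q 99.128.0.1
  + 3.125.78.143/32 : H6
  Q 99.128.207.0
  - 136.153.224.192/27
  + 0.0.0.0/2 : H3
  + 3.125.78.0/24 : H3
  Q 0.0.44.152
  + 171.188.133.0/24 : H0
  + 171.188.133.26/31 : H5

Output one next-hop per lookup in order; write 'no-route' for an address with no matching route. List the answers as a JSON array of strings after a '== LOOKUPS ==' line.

Process each operation:
  + 136.153.224.208/28 (H5) depth=28
  del 136.153.224.208/28 (clear depth 28)
  + 3.0.0.0/8 (H4) depth=8
  del 3.0.0.0/8 (clear depth 8)
  + 3.125.78.128/25 (H2) depth=25
  + 171.188.128.0/20 (H6) depth=20
  del 171.188.128.0/20 (clear depth 20)
  del 3.125.78.128/25 (clear depth 25)
  + 171.188.0.0/16 (H1) depth=16
  + 3.125.64.0/20 (H3) depth=20
  + 0.0.0.0/0 (H3) depth=0
  + 3.125.78.128/26 (H3) depth=26
  + 99.250.0.0/15 (H1) depth=15
  Q 99.250.3.216: descend 011000111111101 ; hops seen [H3,H1] ; pick H1
  + 99.128.0.0/9 (H6) depth=9
  Q 99.250.28.21: descend 011000111111101 ; hops seen [H3,H6,H1] ; pick H1
  + 136.144.0.0/12 (H6) depth=12
  del 0.0.0.0/0 (clear depth 0)
  + 64.0.0.0/2 (H5) depth=2
  del 99.250.0.0/15 (clear depth 15)
  + 136.153.224.192/27 (H2) depth=27
  + 3.124.0.0/15 (H5) depth=15
  Q 99.137.56.80: descend 011000111 ; hops seen [H5,H6] ; pick H6
  del 3.124.0.0/15 (clear depth 15)
  Q 64.0.2.17: descend 01 ; hops seen [H5] ; pick H5
  del 136.144.0.0/12 (clear depth 12)
  + 136.0.0.0/8 (H1) depth=8
  Q 136.153.224.192: descend 100010001001100111100000110 ; hops seen [H1,H2] ; pick H2
  + 99.251.105.172/30 (H5) depth=30
  Q 99.128.0.1: descend 011000111 ; hops seen [H5,H6] ; pick H6
  + 3.125.78.143/32 (H6) depth=32
  Q 99.128.207.0: descend 011000111 ; hops seen [H5,H6] ; pick H6
  del 136.153.224.192/27 (clear depth 27)
  + 0.0.0.0/2 (H3) depth=2
  + 3.125.78.0/24 (H3) depth=24
  Q 0.0.44.152: descend 000000 ; hops seen [H3] ; pick H3
  + 171.188.133.0/24 (H0) depth=24
  + 171.188.133.26/31 (H5) depth=31

== LOOKUPS ==
["H1","H1","H6","H5","H2","H6","H6","H3"]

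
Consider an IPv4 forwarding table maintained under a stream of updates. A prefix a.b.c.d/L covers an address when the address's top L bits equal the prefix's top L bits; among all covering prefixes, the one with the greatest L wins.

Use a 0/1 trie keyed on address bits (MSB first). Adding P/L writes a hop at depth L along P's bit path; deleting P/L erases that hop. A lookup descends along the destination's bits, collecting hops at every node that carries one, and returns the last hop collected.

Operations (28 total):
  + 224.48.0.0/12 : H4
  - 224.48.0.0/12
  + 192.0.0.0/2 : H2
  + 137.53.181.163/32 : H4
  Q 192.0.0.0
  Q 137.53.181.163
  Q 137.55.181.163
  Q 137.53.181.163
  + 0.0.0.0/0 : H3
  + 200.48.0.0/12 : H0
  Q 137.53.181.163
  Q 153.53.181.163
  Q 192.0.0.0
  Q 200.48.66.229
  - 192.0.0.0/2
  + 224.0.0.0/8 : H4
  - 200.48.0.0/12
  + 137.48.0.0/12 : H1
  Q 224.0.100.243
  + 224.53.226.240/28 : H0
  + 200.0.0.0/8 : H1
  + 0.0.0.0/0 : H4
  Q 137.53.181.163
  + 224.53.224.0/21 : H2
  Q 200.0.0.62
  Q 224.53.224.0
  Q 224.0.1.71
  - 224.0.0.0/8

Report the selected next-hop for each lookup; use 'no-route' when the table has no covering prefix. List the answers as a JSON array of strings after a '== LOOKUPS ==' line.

Process each operation:
  add 224.48.0.0/12 -> H4 at depth 12
  - 224.48.0.0/12 clear@12
  add 192.0.0.0/2 -> H2 at depth 2
  add 137.53.181.163/32 -> H4 at depth 32
  lookup 192.0.0.0: bits 11 walk d0:-→d1:-→d2:H2 -> H2
  lookup 137.53.181.163: bits 10001001001101011011010110100011 walk d0:-→d1:-→d2:-→d3:-→d4:-→d5:-→d6:-→d7:-→d8:-→d9:-→d10:-→d11:-→d12:-→d13:-→d14:-→d15:-→d16:-→d17:-→d18:-→d19:-→d20:-→d21:-→d22:-→d23:-→d24:-→d25:-→d26:-→d27:-→d28:-→d29:-→d30:-→d31:-→d32:H4 -> H4
  lookup 137.55.181.163: bits 10001001001101 walk d0:-→d1:-→d2:-→d3:-→d4:-→d5:-→d6:-→d7:-→d8:-→d9:-→d10:-→d11:-→d12:-→d13:-→d14:- -> no-route
  lookup 137.53.181.163: bits 10001001001101011011010110100011 walk d0:-→d1:-→d2:-→d3:-→d4:-→d5:-→d6:-→d7:-→d8:-→d9:-→d10:-→d11:-→d12:-→d13:-→d14:-→d15:-→d16:-→d17:-→d18:-→d19:-→d20:-→d21:-→d22:-→d23:-→d24:-→d25:-→d26:-→d27:-→d28:-→d29:-→d30:-→d31:-→d32:H4 -> H4
  add 0.0.0.0/0 -> H3 at depth 0
  add 200.48.0.0/12 -> H0 at depth 12
  lookup 137.53.181.163: bits 10001001001101011011010110100011 walk d0:H3→d1:-→d2:-→d3:-→d4:-→d5:-→d6:-→d7:-→d8:-→d9:-→d10:-→d11:-→d12:-→d13:-→d14:-→d15:-→d16:-→d17:-→d18:-→d19:-→d20:-→d21:-→d22:-→d23:-→d24:-→d25:-→d26:-→d27:-→d28:-→d29:-→d30:-→d31:-→d32:H4 -> H4
  lookup 153.53.181.163: bits 100 walk d0:H3→d1:-→d2:-→d3:- -> H3
  lookup 192.0.0.0: bits 1100 walk d0:H3→d1:-→d2:H2→d3:-→d4:- -> H2
  lookup 200.48.66.229: bits 110010000011 walk d0:H3→d1:-→d2:H2→d3:-→d4:-→d5:-→d6:-→d7:-→d8:-→d9:-→d10:-→d11:-→d12:H0 -> H0
  - 192.0.0.0/2 clear@2
  add 224.0.0.0/8 -> H4 at depth 8
  - 200.48.0.0/12 clear@12
  add 137.48.0.0/12 -> H1 at depth 12
  lookup 224.0.100.243: bits 1110000000 walk d0:H3→d1:-→d2:-→d3:-→d4:-→d5:-→d6:-→d7:-→d8:H4→d9:-→d10:- -> H4
  add 224.53.226.240/28 -> H0 at depth 28
  add 200.0.0.0/8 -> H1 at depth 8
  add 0.0.0.0/0 -> H4 at depth 0
  lookup 137.53.181.163: bits 10001001001101011011010110100011 walk d0:H4→d1:-→d2:-→d3:-→d4:-→d5:-→d6:-→d7:-→d8:-→d9:-→d10:-→d11:-→d12:H1→d13:-→d14:-→d15:-→d16:-→d17:-→d18:-→d19:-→d20:-→d21:-→d22:-→d23:-→d24:-→d25:-→d26:-→d27:-→d28:-→d29:-→d30:-→d31:-→d32:H4 -> H4
  add 224.53.224.0/21 -> H2 at depth 21
  lookup 200.0.0.62: bits 1100100000 walk d0:H4→d1:-→d2:-→d3:-→d4:-→d5:-→d6:-→d7:-→d8:H1→d9:-→d10:- -> H1
  lookup 224.53.224.0: bits 1110000000110101111000 walk d0:H4→d1:-→d2:-→d3:-→d4:-→d5:-→d6:-→d7:-→d8:H4→d9:-→d10:-→d11:-→d12:-→d13:-→d14:-→d15:-→d16:-→d17:-→d18:-→d19:-→d20:-→d21:H2→d22:- -> H2
  lookup 224.0.1.71: bits 1110000000 walk d0:H4→d1:-→d2:-→d3:-→d4:-→d5:-→d6:-→d7:-→d8:H4→d9:-→d10:- -> H4
  - 224.0.0.0/8 clear@8

== LOOKUPS ==
["H2","H4","no-route","H4","H4","H3","H2","H0","H4","H4","H1","H2","H4"]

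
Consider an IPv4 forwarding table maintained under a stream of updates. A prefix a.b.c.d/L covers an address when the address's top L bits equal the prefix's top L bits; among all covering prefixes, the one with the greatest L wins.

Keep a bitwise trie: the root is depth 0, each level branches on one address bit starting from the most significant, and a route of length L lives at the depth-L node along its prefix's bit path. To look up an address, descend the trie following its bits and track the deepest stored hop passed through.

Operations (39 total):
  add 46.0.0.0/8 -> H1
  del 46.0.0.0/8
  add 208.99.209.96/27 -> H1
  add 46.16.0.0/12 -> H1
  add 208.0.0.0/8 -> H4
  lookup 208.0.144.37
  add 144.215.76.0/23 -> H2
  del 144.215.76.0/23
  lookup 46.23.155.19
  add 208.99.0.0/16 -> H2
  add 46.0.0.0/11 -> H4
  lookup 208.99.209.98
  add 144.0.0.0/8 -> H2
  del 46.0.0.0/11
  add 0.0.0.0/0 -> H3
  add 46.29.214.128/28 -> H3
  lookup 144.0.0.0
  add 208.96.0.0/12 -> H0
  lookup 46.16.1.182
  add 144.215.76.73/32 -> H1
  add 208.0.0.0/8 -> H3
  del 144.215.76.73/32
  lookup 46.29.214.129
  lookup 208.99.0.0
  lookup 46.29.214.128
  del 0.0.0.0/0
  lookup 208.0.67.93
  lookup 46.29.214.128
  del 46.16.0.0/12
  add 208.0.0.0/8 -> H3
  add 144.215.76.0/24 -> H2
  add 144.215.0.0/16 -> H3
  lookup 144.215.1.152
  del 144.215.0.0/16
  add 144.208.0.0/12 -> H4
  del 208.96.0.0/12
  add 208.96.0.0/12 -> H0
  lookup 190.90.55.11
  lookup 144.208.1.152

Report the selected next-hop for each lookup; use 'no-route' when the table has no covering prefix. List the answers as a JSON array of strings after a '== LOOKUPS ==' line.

Trace:
  + 46.0.0.0/8 (H1) depth=8
  - 46.0.0.0/8 clear@8
  + 208.99.209.96/27 (H1) depth=27
  + 46.16.0.0/12 (H1) depth=12
  + 208.0.0.0/8 (H4) depth=8
  lookup 208.0.144.37: bits 110100000 walk d0:-→d1:-→d2:-→d3:-→d4:-→d5:-→d6:-→d7:-→d8:H4→d9:- -> H4
  + 144.215.76.0/23 (H2) depth=23
  - 144.215.76.0/23 clear@23
  lookup 46.23.155.19: bits 001011100001 walk d0:-→d1:-→d2:-→d3:-→d4:-→d5:-→d6:-→d7:-→d8:-→d9:-→d10:-→d11:-→d12:H1 -> H1
  + 208.99.0.0/16 (H2) depth=16
  + 46.0.0.0/11 (H4) depth=11
  lookup 208.99.209.98: bits 110100000110001111010001011 walk d0:-→d1:-→d2:-→d3:-→d4:-→d5:-→d6:-→d7:-→d8:H4→d9:-→d10:-→d11:-→d12:-→d13:-→d14:-→d15:-→d16:H2→d17:-→d18:-→d19:-→d20:-→d21:-→d22:-→d23:-→d24:-→d25:-→d26:-→d27:H1 -> H1
  + 144.0.0.0/8 (H2) depth=8
  - 46.0.0.0/11 clear@11
  + 0.0.0.0/0 (H3) depth=0
  + 46.29.214.128/28 (H3) depth=28
  lookup 144.0.0.0: bits 10010000 walk d0:H3→d1:-→d2:-→d3:-→d4:-→d5:-→d6:-→d7:-→d8:H2 -> H2
  + 208.96.0.0/12 (H0) depth=12
  lookup 46.16.1.182: bits 001011100001 walk d0:H3→d1:-→d2:-→d3:-→d4:-→d5:-→d6:-→d7:-→d8:-→d9:-→d10:-→d11:-→d12:H1 -> H1
  + 144.215.76.73/32 (H1) depth=32
  + 208.0.0.0/8 (H3) depth=8
  - 144.215.76.73/32 clear@32
  lookup 46.29.214.129: bits 0010111000011101110101101000 walk d0:H3→d1:-→d2:-→d3:-→d4:-→d5:-→d6:-→d7:-→d8:-→d9:-→d10:-→d11:-→d12:H1→d13:-→d14:-→d15:-→d16:-→d17:-→d18:-→d19:-→d20:-→d21:-→d22:-→d23:-→d24:-→d25:-→d26:-→d27:-→d28:H3 -> H3
  lookup 208.99.0.0: bits 1101000001100011 walk d0:H3→d1:-→d2:-→d3:-→d4:-→d5:-→d6:-→d7:-→d8:H3→d9:-→d10:-→d11:-→d12:H0→d13:-→d14:-→d15:-→d16:H2 -> H2
  lookup 46.29.214.128: bits 0010111000011101110101101000 walk d0:H3→d1:-→d2:-→d3:-→d4:-→d5:-→d6:-→d7:-→d8:-→d9:-→d10:-→d11:-→d12:H1→d13:-→d14:-→d15:-→d16:-→d17:-→d18:-→d19:-→d20:-→d21:-→d22:-→d23:-→d24:-→d25:-→d26:-→d27:-→d28:H3 -> H3
  - 0.0.0.0/0 clear@0
  lookup 208.0.67.93: bits 110100000 walk d0:-→d1:-→d2:-→d3:-→d4:-→d5:-→d6:-→d7:-→d8:H3→d9:- -> H3
  lookup 46.29.214.128: bits 0010111000011101110101101000 walk d0:-→d1:-→d2:-→d3:-→d4:-→d5:-→d6:-→d7:-→d8:-→d9:-→d10:-→d11:-→d12:H1→d13:-→d14:-→d15:-→d16:-→d17:-→d18:-→d19:-→d20:-→d21:-→d22:-→d23:-→d24:-→d25:-→d26:-→d27:-→d28:H3 -> H3
  - 46.16.0.0/12 clear@12
  + 208.0.0.0/8 (H3) depth=8
  + 144.215.76.0/24 (H2) depth=24
  + 144.215.0.0/16 (H3) depth=16
  lookup 144.215.1.152: bits 10010000110101110 walk d0:-→d1:-→d2:-→d3:-→d4:-→d5:-→d6:-→d7:-→d8:H2→d9:-→d10:-→d11:-→d12:-→d13:-→d14:-→d15:-→d16:H3→d17:- -> H3
  - 144.215.0.0/16 clear@16
  + 144.208.0.0/12 (H4) depth=12
  - 208.96.0.0/12 clear@12
  + 208.96.0.0/12 (H0) depth=12
  lookup 190.90.55.11: bits 10 walk d0:-→d1:-→d2:- -> no-route
  lookup 144.208.1.152: bits 1001000011010 walk d0:-→d1:-→d2:-→d3:-→d4:-→d5:-→d6:-→d7:-→d8:H2→d9:-→d10:-→d11:-→d12:H4→d13:- -> H4

== LOOKUPS ==
["H4","H1","H1","H2","H1","H3","H2","H3","H3","H3","H3","no-route","H4"]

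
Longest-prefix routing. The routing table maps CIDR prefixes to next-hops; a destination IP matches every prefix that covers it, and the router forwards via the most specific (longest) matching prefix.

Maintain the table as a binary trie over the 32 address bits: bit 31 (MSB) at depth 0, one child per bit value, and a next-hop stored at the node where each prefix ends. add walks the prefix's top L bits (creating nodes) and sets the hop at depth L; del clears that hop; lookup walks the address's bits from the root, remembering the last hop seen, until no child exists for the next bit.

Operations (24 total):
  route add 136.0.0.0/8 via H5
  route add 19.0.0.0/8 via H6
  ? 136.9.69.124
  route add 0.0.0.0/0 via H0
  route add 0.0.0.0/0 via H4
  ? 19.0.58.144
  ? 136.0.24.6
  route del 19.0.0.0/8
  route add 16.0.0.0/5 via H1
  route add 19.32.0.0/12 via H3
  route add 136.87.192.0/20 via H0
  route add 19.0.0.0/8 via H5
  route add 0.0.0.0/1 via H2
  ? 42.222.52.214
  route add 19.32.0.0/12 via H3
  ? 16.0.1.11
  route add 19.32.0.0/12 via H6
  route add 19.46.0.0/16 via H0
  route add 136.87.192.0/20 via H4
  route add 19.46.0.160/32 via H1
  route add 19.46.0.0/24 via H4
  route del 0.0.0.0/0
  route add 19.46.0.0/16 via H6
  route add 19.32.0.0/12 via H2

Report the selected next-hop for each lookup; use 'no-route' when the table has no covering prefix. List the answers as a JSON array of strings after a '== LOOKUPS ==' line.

Process each operation:
  add 136.0.0.0/8 -> H5 at depth 8
  add 19.0.0.0/8 -> H6 at depth 8
  lookup 136.9.69.124: bits 10001000 walk d0:-→d1:-→d2:-→d3:-→d4:-→d5:-→d6:-→d7:-→d8:H5 -> H5
  add 0.0.0.0/0 -> H0 at depth 0
  add 0.0.0.0/0 -> H4 at depth 0
  lookup 19.0.58.144: bits 00010011 walk d0:H4→d1:-→d2:-→d3:-→d4:-→d5:-→d6:-→d7:-→d8:H6 -> H6
  lookup 136.0.24.6: bits 10001000 walk d0:H4→d1:-→d2:-→d3:-→d4:-→d5:-→d6:-→d7:-→d8:H5 -> H5
  - 19.0.0.0/8 clear@8
  add 16.0.0.0/5 -> H1 at depth 5
  add 19.32.0.0/12 -> H3 at depth 12
  add 136.87.192.0/20 -> H0 at depth 20
  add 19.0.0.0/8 -> H5 at depth 8
  add 0.0.0.0/1 -> H2 at depth 1
  lookup 42.222.52.214: bits 00 walk d0:H4→d1:H2→d2:- -> H2
  add 19.32.0.0/12 -> H3 at depth 12
  lookup 16.0.1.11: bits 000100 walk d0:H4→d1:H2→d2:-→d3:-→d4:-→d5:H1→d6:- -> H1
  add 19.32.0.0/12 -> H6 at depth 12
  add 19.46.0.0/16 -> H0 at depth 16
  add 136.87.192.0/20 -> H4 at depth 20
  add 19.46.0.160/32 -> H1 at depth 32
  add 19.46.0.0/24 -> H4 at depth 24
  - 0.0.0.0/0 clear@0
  add 19.46.0.0/16 -> H6 at depth 16
  add 19.32.0.0/12 -> H2 at depth 12

== LOOKUPS ==
["H5","H6","H5","H2","H1"]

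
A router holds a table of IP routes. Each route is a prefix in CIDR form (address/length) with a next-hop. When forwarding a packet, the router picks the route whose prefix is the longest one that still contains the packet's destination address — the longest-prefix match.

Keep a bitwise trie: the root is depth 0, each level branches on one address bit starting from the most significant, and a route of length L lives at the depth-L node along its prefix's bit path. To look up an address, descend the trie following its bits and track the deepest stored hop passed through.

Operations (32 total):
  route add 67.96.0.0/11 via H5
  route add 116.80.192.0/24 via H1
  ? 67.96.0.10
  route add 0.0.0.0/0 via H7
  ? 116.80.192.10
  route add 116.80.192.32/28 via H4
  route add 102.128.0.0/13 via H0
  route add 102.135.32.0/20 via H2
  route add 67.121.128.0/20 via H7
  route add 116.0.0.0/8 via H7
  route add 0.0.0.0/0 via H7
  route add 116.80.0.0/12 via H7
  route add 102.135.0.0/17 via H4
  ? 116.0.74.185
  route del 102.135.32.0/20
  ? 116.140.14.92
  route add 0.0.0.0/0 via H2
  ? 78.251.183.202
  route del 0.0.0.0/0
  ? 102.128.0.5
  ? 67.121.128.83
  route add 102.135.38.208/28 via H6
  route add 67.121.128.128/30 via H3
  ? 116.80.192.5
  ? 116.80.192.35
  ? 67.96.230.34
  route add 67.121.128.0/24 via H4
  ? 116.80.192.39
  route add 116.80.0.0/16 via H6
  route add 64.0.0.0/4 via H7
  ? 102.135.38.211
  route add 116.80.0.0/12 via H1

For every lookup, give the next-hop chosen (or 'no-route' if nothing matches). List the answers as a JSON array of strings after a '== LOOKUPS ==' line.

Trace:
  + 67.96.0.0/11 (H5) depth=11
  + 116.80.192.0/24 (H1) depth=24
  ? 67.96.0.10  path d0:-→d1:-→d2:-→d3:-→d4:-→d5:-→d6:-→d7:-→d8:-→d9:-→d10:-→d11:H5  best=H5
  + 0.0.0.0/0 (H7) depth=0
  ? 116.80.192.10  path d0:H7→d1:-→d2:-→d3:-→d4:-→d5:-→d6:-→d7:-→d8:-→d9:-→d10:-→d11:-→d12:-→d13:-→d14:-→d15:-→d16:-→d17:-→d18:-→d19:-→d20:-→d21:-→d22:-→d23:-→d24:H1  best=H1
  + 116.80.192.32/28 (H4) depth=28
  + 102.128.0.0/13 (H0) depth=13
  + 102.135.32.0/20 (H2) depth=20
  + 67.121.128.0/20 (H7) depth=20
  + 116.0.0.0/8 (H7) depth=8
  + 0.0.0.0/0 (H7) depth=0
  + 116.80.0.0/12 (H7) depth=12
  + 102.135.0.0/17 (H4) depth=17
  ? 116.0.74.185  path d0:H7→d1:-→d2:-→d3:-→d4:-→d5:-→d6:-→d7:-→d8:H7→d9:-  best=H7
  - 102.135.32.0/20 clear@20
  ? 116.140.14.92  path d0:H7→d1:-→d2:-→d3:-→d4:-→d5:-→d6:-→d7:-→d8:H7  best=H7
  + 0.0.0.0/0 (H2) depth=0
  ? 78.251.183.202  path d0:H2→d1:-→d2:-→d3:-→d4:-  best=H2
  - 0.0.0.0/0 clear@0
  ? 102.128.0.5  path d0:-→d1:-→d2:-→d3:-→d4:-→d5:-→d6:-→d7:-→d8:-→d9:-→d10:-→d11:-→d12:-→d13:H0  best=H0
  ? 67.121.128.83  path d0:-→d1:-→d2:-→d3:-→d4:-→d5:-→d6:-→d7:-→d8:-→d9:-→d10:-→d11:H5→d12:-→d13:-→d14:-→d15:-→d16:-→d17:-→d18:-→d19:-→d20:H7  best=H7
  + 102.135.38.208/28 (H6) depth=28
  + 67.121.128.128/30 (H3) depth=30
  ? 116.80.192.5  path d0:-→d1:-→d2:-→d3:-→d4:-→d5:-→d6:-→d7:-→d8:H7→d9:-→d10:-→d11:-→d12:H7→d13:-→d14:-→d15:-→d16:-→d17:-→d18:-→d19:-→d20:-→d21:-→d22:-→d23:-→d24:H1→d25:-→d26:-  best=H1
  ? 116.80.192.35  path d0:-→d1:-→d2:-→d3:-→d4:-→d5:-→d6:-→d7:-→d8:H7→d9:-→d10:-→d11:-→d12:H7→d13:-→d14:-→d15:-→d16:-→d17:-→d18:-→d19:-→d20:-→d21:-→d22:-→d23:-→d24:H1→d25:-→d26:-→d27:-→d28:H4  best=H4
  ? 67.96.230.34  path d0:-→d1:-→d2:-→d3:-→d4:-→d5:-→d6:-→d7:-→d8:-→d9:-→d10:-→d11:H5  best=H5
  + 67.121.128.0/24 (H4) depth=24
  ? 116.80.192.39  path d0:-→d1:-→d2:-→d3:-→d4:-→d5:-→d6:-→d7:-→d8:H7→d9:-→d10:-→d11:-→d12:H7→d13:-→d14:-→d15:-→d16:-→d17:-→d18:-→d19:-→d20:-→d21:-→d22:-→d23:-→d24:H1→d25:-→d26:-→d27:-→d28:H4  best=H4
  + 116.80.0.0/16 (H6) depth=16
  + 64.0.0.0/4 (H7) depth=4
  ? 102.135.38.211  path d0:-→d1:-→d2:-→d3:-→d4:-→d5:-→d6:-→d7:-→d8:-→d9:-→d10:-→d11:-→d12:-→d13:H0→d14:-→d15:-→d16:-→d17:H4→d18:-→d19:-→d20:-→d21:-→d22:-→d23:-→d24:-→d25:-→d26:-→d27:-→d28:H6  best=H6
  + 116.80.0.0/12 (H1) depth=12

== LOOKUPS ==
["H5","H1","H7","H7","H2","H0","H7","H1","H4","H5","H4","H6"]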